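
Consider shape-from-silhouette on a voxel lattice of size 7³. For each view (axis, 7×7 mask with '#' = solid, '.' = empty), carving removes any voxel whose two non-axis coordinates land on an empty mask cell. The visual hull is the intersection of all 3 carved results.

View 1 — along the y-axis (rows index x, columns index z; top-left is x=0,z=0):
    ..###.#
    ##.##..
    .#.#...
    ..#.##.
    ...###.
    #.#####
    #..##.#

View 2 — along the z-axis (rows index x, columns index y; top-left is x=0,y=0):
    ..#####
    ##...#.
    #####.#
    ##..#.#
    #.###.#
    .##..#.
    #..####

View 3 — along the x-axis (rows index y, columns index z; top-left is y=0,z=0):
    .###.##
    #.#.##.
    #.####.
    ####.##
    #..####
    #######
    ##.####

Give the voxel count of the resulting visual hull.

voxel count = 86

before carving: 343 voxels (7×7×7)
carve view 1 (along y, XZ-mask fill 26/49): 182 voxels remain
carve view 2 (along z, XY-mask fill 31/49): 109 voxels remain
carve view 3 (along x, YZ-mask fill 38/49): 86 voxels remain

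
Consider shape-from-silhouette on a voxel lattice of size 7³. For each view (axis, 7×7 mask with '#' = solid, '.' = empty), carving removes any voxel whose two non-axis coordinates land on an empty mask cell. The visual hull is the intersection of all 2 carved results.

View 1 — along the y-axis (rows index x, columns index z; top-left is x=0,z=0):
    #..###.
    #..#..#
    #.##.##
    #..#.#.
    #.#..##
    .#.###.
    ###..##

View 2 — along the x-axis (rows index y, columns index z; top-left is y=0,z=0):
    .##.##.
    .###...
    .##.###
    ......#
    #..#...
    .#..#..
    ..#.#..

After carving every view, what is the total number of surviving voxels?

remaining voxels: 64

before carving: 343 voxels (7×7×7)
after view 1 [y-axis, 28 of 49 cells solid] → remaining = 196
after view 2 [x-axis, 19 of 49 cells solid] → remaining = 64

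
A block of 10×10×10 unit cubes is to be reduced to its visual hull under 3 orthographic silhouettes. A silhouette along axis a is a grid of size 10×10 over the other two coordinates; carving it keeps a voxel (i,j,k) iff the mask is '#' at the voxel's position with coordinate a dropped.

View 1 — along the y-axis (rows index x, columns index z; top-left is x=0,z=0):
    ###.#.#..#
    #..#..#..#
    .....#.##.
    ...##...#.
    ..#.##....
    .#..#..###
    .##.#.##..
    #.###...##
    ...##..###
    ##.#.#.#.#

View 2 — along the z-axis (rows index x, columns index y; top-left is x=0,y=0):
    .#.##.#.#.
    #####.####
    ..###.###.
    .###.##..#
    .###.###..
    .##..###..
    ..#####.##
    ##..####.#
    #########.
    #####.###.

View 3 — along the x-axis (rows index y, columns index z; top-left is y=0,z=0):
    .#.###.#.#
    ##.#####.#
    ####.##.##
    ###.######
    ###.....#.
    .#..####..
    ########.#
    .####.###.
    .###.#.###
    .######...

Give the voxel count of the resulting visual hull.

before carving: 1000 voxels (10×10×10)
V1 y: intersect with XZ mask (46 set) -- 460 left
V2 z: intersect with XY mask (68 set) -- 315 left
V3 x: intersect with YZ mask (69 set) -- 219 left

voxel count = 219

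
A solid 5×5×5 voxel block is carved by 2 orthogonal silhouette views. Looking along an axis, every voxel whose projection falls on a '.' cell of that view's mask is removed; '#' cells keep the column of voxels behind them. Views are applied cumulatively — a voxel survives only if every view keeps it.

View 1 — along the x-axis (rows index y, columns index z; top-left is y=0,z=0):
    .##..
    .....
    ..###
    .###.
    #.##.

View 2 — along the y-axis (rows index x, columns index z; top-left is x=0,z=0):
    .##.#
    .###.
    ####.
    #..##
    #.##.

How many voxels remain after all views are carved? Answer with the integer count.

start: 5×5×5 = 125 voxels
step 1: project along x, AND mask (11/25) → |grid| = 55
step 2: project along y, AND mask (16/25) → |grid| = 39

39 voxels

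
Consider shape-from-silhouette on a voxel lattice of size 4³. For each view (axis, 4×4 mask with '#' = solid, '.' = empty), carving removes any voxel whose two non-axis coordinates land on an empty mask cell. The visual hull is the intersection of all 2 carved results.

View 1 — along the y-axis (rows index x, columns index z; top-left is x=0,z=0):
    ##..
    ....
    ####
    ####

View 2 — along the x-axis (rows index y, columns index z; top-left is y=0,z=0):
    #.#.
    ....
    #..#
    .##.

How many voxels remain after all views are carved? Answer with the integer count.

remaining voxels: 15

full grid |V| = 64
V1 y: intersect with XZ mask (10 set) -- 40 left
V2 x: intersect with YZ mask (6 set) -- 15 left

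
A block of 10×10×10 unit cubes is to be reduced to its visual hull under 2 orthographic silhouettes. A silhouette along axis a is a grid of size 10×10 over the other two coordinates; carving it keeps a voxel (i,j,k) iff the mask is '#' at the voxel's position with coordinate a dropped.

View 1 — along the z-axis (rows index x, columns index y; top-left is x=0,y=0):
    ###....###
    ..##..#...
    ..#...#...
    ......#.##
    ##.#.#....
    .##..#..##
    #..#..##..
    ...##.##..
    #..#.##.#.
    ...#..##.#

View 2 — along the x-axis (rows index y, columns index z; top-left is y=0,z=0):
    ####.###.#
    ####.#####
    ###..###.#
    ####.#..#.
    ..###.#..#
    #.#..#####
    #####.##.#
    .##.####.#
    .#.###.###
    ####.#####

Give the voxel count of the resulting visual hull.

full grid |V| = 1000
V1 z: intersect with XY mask (40 set) -- 400 left
V2 x: intersect with YZ mask (73 set) -- 297 left

|visual hull| = 297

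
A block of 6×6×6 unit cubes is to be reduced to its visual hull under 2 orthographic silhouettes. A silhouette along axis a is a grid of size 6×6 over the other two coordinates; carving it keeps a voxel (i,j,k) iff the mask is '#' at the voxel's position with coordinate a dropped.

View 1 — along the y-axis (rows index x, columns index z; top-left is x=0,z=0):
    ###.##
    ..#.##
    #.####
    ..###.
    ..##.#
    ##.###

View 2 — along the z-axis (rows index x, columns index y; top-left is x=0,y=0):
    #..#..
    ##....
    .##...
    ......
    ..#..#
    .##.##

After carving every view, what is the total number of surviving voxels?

|visual hull| = 52

before carving: 216 voxels (6×6×6)
V1 y: intersect with XZ mask (24 set) -- 144 left
V2 z: intersect with XY mask (12 set) -- 52 left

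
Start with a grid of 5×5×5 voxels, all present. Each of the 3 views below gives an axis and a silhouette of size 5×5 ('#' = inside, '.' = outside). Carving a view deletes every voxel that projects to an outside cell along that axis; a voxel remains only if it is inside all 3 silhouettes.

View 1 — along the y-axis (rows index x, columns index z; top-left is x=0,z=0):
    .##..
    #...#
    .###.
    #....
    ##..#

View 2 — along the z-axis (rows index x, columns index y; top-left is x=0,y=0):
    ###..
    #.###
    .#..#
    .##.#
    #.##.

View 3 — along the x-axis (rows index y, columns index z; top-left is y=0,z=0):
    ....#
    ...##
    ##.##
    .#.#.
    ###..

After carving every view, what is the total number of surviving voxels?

remaining voxels: 15

start: 5×5×5 = 125 voxels
carve view 1 (along y, XZ-mask fill 11/25): 55 voxels remain
carve view 2 (along z, XY-mask fill 15/25): 32 voxels remain
carve view 3 (along x, YZ-mask fill 12/25): 15 voxels remain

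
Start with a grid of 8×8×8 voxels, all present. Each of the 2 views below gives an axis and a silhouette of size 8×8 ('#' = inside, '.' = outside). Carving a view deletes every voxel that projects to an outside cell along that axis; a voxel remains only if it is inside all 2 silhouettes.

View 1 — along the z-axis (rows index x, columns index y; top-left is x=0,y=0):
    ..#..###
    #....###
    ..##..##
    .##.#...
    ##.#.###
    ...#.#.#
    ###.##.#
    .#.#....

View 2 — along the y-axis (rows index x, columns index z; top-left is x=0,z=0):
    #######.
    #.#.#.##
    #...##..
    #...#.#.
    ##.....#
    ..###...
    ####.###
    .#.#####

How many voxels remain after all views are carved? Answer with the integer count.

150 voxels

before carving: 512 voxels (8×8×8)
step 1: project along z, AND mask (32/64) → |grid| = 256
step 2: project along y, AND mask (37/64) → |grid| = 150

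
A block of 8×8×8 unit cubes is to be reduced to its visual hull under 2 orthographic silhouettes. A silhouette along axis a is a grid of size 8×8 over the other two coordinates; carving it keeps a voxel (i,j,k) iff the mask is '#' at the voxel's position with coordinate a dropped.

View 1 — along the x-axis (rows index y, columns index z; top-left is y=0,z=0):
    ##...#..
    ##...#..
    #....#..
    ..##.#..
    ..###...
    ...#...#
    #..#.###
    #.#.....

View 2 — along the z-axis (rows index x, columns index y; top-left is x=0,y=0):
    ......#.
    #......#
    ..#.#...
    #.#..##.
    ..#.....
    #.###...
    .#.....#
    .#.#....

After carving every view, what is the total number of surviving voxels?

51 voxels

before carving: 512 voxels (8×8×8)
step 1: project along x, AND mask (23/64) → |grid| = 184
step 2: project along z, AND mask (18/64) → |grid| = 51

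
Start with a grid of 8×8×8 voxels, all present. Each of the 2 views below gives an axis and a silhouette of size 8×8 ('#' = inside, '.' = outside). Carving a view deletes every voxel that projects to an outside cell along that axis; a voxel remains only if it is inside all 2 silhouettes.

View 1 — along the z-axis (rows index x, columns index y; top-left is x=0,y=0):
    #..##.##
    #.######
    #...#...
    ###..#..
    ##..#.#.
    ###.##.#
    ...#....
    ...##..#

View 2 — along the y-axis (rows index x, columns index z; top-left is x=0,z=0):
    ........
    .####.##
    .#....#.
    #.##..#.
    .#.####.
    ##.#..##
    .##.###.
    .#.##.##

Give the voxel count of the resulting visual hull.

|visual hull| = 132

start: 8×8×8 = 512 voxels
  1. axis=2 (XY plane), |mask|=32  ⇒  voxels=256
  2. axis=1 (XZ plane), |mask|=32  ⇒  voxels=132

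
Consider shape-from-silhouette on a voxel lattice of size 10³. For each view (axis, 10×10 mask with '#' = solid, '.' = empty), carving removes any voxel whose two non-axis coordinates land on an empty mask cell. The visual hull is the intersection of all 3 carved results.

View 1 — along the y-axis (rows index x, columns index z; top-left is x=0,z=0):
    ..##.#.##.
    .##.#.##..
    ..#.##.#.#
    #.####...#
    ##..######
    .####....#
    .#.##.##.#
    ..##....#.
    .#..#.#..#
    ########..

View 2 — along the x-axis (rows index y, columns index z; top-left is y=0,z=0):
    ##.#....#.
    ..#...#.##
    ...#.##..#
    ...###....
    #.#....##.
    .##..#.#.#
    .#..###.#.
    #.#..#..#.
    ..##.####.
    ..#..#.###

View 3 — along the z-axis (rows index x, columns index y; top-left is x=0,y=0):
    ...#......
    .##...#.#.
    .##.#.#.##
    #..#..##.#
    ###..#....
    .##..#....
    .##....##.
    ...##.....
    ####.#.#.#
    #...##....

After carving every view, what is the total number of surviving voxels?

before carving: 1000 voxels (10×10×10)
after view 1 [y-axis, 55 of 100 cells solid] → remaining = 550
after view 2 [x-axis, 44 of 100 cells solid] → remaining = 233
after view 3 [z-axis, 39 of 100 cells solid] → remaining = 89

89 voxels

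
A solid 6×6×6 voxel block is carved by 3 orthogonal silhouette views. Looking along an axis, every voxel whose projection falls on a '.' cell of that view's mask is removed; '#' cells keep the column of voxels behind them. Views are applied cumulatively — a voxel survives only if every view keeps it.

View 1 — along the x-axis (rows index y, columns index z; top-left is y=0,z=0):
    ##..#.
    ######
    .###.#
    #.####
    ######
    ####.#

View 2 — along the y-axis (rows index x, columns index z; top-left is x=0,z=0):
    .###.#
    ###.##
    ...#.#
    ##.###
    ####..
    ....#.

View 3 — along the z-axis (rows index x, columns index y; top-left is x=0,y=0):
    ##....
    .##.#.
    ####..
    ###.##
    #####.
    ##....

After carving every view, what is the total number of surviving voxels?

62 voxels

start: 6×6×6 = 216 voxels
step 1: project along x, AND mask (29/36) → |grid| = 174
step 2: project along y, AND mask (21/36) → |grid| = 102
step 3: project along z, AND mask (21/36) → |grid| = 62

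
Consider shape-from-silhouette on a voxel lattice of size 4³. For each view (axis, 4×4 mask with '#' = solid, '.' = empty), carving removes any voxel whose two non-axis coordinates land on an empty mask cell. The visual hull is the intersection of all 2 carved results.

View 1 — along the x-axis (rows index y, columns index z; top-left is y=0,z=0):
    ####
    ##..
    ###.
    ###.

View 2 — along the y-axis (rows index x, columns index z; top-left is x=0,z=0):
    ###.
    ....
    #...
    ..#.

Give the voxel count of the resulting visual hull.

remaining voxels: 18

before carving: 64 voxels (4×4×4)
  1. axis=0 (YZ plane), |mask|=12  ⇒  voxels=48
  2. axis=1 (XZ plane), |mask|=5  ⇒  voxels=18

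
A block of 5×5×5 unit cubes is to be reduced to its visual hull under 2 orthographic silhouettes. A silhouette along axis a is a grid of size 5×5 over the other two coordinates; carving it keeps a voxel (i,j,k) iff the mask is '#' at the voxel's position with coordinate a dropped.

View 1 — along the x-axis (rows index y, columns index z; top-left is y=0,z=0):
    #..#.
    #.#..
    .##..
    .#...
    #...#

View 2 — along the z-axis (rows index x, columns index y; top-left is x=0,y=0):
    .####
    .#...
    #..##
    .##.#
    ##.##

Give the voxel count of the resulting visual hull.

full grid |V| = 125
  1. axis=0 (YZ plane), |mask|=9  ⇒  voxels=45
  2. axis=2 (XY plane), |mask|=15  ⇒  voxels=27

voxel count = 27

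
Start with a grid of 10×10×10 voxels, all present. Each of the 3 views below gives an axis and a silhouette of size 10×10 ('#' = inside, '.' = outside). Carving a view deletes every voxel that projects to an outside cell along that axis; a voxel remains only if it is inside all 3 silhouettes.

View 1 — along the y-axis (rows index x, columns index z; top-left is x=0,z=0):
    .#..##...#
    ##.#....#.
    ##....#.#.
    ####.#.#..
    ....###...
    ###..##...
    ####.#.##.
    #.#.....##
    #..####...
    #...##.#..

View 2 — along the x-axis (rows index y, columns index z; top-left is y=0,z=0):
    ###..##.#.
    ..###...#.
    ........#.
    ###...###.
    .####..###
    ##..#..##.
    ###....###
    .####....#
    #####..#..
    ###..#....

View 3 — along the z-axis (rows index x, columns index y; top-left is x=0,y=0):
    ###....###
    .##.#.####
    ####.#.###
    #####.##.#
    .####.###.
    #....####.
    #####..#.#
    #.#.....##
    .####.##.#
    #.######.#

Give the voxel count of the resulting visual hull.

full grid |V| = 1000
carve view 1 (along y, XZ-mask fill 46/100): 460 voxels remain
carve view 2 (along x, YZ-mask fill 50/100): 235 voxels remain
carve view 3 (along z, XY-mask fill 67/100): 148 voxels remain

148 voxels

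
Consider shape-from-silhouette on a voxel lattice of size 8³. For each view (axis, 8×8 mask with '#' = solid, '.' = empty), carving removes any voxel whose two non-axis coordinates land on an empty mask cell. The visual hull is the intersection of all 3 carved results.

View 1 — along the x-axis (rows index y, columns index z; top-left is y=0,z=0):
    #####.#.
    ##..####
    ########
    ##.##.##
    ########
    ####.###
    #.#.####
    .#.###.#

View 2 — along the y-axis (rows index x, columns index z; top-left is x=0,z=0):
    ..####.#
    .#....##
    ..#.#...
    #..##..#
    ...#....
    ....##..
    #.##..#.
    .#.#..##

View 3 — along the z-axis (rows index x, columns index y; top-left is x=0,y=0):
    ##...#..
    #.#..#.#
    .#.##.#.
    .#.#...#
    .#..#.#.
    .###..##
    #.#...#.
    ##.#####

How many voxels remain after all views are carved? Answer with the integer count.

start: 8×8×8 = 512 voxels
V1 x: intersect with YZ mask (52 set) -- 416 left
V2 y: intersect with XZ mask (25 set) -- 162 left
V3 z: intersect with XY mask (32 set) -- 80 left

80 voxels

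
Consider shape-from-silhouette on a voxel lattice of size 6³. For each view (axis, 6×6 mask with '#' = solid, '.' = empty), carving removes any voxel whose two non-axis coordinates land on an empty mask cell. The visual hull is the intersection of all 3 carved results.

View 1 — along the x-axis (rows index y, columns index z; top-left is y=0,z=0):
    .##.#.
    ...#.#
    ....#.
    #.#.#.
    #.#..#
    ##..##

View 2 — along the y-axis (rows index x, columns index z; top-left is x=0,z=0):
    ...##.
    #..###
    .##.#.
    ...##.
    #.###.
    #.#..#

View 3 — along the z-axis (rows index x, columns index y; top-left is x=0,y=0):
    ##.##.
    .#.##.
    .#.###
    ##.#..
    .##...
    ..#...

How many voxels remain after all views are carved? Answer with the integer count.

before carving: 216 voxels (6×6×6)
carve view 1 (along x, YZ-mask fill 16/36): 96 voxels remain
carve view 2 (along y, XZ-mask fill 18/36): 50 voxels remain
carve view 3 (along z, XY-mask fill 17/36): 19 voxels remain

|visual hull| = 19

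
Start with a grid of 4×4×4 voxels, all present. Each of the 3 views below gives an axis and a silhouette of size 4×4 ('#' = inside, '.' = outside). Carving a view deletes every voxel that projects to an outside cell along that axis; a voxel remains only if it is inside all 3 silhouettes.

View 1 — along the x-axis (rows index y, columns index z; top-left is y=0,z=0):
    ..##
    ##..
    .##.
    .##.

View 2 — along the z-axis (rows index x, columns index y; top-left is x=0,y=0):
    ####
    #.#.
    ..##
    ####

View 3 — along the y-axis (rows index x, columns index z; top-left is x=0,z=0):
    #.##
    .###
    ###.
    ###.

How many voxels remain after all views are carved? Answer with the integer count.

initial block: 4^3 = 64
after view 1 [x-axis, 8 of 16 cells solid] → remaining = 32
after view 2 [z-axis, 12 of 16 cells solid] → remaining = 24
after view 3 [y-axis, 12 of 16 cells solid] → remaining = 20

20 voxels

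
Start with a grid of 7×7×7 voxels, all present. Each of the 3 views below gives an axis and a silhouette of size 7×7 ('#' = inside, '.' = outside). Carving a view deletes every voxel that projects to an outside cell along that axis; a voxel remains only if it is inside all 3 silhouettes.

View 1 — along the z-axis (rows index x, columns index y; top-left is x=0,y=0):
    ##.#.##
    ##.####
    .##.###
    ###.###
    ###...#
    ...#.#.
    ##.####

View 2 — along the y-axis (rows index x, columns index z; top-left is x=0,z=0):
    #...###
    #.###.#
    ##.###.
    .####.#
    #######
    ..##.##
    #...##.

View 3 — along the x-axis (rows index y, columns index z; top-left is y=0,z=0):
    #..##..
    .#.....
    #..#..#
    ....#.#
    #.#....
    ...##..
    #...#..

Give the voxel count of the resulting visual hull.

|visual hull| = 53

initial block: 7^3 = 343
  1. axis=2 (XY plane), |mask|=34  ⇒  voxels=238
  2. axis=1 (XZ plane), |mask|=33  ⇒  voxels=159
  3. axis=0 (YZ plane), |mask|=15  ⇒  voxels=53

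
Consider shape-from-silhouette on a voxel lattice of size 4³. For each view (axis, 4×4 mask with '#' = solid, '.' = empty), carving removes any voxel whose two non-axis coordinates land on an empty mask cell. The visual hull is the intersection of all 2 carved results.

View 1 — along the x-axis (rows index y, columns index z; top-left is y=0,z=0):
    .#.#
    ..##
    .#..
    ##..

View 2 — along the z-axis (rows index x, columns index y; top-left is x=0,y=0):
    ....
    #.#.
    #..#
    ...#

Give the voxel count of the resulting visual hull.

voxel count = 9

before carving: 64 voxels (4×4×4)
step 1: project along x, AND mask (7/16) → |grid| = 28
step 2: project along z, AND mask (5/16) → |grid| = 9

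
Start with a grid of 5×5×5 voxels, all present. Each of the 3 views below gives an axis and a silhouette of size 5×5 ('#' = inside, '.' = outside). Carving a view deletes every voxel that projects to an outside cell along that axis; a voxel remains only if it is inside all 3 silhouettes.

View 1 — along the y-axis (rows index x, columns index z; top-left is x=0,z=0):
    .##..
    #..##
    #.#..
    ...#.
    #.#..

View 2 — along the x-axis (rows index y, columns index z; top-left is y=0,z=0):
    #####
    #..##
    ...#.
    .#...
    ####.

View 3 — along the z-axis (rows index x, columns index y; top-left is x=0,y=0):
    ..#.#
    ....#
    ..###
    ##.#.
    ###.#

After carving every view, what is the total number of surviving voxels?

voxel count = 13

before carving: 125 voxels (5×5×5)
[1] y-view keeps 10 columns → grid now 50
[2] x-view keeps 14 columns → grid now 28
[3] z-view keeps 13 columns → grid now 13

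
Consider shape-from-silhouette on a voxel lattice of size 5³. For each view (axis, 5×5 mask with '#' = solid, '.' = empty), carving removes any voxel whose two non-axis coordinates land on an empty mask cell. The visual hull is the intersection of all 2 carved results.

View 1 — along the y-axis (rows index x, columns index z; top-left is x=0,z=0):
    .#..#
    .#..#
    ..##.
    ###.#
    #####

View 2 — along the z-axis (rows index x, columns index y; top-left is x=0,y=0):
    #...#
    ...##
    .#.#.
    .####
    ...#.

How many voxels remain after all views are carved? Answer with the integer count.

before carving: 125 voxels (5×5×5)
[1] y-view keeps 15 columns → grid now 75
[2] z-view keeps 11 columns → grid now 33

|visual hull| = 33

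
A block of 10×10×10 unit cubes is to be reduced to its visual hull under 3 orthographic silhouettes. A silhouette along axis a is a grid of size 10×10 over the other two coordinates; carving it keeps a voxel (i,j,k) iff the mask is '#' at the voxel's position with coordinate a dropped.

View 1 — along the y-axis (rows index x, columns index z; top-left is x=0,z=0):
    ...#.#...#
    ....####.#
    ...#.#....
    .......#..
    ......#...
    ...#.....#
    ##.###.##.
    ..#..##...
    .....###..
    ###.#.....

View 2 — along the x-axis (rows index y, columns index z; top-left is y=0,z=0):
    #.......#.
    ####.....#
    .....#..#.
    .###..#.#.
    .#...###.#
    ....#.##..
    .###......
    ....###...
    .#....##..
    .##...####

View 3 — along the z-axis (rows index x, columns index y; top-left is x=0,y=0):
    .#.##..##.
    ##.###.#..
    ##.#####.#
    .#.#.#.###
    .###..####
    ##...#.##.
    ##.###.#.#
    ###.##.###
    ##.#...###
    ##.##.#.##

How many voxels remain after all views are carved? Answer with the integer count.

|visual hull| = 79

initial block: 10^3 = 1000
after view 1 [y-axis, 31 of 100 cells solid] → remaining = 310
after view 2 [x-axis, 37 of 100 cells solid] → remaining = 113
after view 3 [z-axis, 65 of 100 cells solid] → remaining = 79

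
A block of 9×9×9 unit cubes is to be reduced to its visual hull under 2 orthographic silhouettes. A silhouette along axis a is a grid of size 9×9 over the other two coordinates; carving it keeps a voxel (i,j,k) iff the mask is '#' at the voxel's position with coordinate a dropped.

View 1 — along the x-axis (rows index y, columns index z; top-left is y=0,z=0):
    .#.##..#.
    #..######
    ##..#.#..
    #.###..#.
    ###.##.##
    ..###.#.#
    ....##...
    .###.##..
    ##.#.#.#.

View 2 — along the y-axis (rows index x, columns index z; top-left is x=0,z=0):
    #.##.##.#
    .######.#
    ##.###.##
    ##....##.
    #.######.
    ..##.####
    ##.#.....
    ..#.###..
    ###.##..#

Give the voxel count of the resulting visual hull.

|visual hull| = 244

full grid |V| = 729
carve view 1 (along x, YZ-mask fill 44/81): 396 voxels remain
carve view 2 (along y, XZ-mask fill 50/81): 244 voxels remain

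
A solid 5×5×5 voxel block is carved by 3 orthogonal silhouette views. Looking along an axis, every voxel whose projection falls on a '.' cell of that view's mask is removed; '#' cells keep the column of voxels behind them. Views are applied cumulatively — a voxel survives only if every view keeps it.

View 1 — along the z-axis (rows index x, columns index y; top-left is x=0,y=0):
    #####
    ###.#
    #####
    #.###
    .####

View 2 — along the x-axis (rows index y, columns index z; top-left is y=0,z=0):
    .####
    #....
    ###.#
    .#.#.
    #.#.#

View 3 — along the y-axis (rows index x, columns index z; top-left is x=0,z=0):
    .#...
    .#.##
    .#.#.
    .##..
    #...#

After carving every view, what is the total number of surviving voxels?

initial block: 5^3 = 125
step 1: project along z, AND mask (22/25) → |grid| = 110
step 2: project along x, AND mask (14/25) → |grid| = 63
step 3: project along y, AND mask (10/25) → |grid| = 25

voxel count = 25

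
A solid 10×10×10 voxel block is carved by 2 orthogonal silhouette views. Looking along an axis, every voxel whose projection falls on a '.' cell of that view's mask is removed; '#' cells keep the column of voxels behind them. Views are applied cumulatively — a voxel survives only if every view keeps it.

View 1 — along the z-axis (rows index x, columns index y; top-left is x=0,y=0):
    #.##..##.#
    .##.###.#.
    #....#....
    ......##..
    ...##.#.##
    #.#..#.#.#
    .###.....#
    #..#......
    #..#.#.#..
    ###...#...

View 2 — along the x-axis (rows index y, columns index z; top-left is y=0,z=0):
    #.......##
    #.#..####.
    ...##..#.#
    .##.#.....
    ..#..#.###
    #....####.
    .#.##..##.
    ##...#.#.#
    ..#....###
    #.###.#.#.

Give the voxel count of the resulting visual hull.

start: 10×10×10 = 1000 voxels
V1 z: intersect with XY mask (40 set) -- 400 left
V2 x: intersect with YZ mask (46 set) -- 178 left

voxel count = 178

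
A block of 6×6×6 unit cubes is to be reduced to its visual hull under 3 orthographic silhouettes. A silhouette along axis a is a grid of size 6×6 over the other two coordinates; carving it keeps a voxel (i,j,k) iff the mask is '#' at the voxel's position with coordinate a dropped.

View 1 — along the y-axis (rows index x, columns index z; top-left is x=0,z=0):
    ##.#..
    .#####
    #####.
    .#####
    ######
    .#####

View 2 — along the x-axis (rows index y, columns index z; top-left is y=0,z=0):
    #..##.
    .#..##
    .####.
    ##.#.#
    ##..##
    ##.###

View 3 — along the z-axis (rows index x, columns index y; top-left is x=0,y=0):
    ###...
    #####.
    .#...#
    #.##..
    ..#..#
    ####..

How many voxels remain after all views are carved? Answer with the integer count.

full grid |V| = 216
after view 1 [y-axis, 29 of 36 cells solid] → remaining = 174
after view 2 [x-axis, 23 of 36 cells solid] → remaining = 112
after view 3 [z-axis, 19 of 36 cells solid] → remaining = 56

remaining voxels: 56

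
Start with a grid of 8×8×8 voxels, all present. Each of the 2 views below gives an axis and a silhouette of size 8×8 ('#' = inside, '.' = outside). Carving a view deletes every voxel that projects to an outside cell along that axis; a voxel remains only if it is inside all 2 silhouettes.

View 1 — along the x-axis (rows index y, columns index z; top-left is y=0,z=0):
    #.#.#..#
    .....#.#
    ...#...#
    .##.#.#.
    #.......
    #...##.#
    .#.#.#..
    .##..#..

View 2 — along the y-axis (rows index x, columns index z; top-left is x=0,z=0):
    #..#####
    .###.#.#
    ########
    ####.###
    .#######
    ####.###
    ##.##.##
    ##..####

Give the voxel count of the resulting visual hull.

150 voxels

full grid |V| = 512
carve view 1 (along x, YZ-mask fill 23/64): 184 voxels remain
carve view 2 (along y, XZ-mask fill 52/64): 150 voxels remain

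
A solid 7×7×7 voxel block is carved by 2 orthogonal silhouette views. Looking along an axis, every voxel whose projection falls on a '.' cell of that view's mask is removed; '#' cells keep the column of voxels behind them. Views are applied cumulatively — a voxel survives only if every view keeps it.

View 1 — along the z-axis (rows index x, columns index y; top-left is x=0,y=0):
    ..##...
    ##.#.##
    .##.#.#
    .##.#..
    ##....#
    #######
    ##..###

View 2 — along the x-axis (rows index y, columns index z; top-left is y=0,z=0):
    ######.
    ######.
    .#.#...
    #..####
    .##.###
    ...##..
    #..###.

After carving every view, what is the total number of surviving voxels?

initial block: 7^3 = 343
after view 1 [z-axis, 29 of 49 cells solid] → remaining = 203
after view 2 [x-axis, 30 of 49 cells solid] → remaining = 129

voxel count = 129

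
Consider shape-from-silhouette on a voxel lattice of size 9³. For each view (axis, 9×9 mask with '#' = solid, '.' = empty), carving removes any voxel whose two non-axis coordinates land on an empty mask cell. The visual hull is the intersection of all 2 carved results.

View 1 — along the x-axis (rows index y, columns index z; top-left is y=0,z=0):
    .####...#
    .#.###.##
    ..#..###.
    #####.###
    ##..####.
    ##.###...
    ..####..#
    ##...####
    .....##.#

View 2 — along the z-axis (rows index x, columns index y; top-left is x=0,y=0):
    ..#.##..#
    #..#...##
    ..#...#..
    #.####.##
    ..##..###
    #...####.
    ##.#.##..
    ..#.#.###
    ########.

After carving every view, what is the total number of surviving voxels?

full grid |V| = 729
  1. axis=0 (YZ plane), |mask|=48  ⇒  voxels=432
  2. axis=2 (XY plane), |mask|=45  ⇒  voxels=237

voxel count = 237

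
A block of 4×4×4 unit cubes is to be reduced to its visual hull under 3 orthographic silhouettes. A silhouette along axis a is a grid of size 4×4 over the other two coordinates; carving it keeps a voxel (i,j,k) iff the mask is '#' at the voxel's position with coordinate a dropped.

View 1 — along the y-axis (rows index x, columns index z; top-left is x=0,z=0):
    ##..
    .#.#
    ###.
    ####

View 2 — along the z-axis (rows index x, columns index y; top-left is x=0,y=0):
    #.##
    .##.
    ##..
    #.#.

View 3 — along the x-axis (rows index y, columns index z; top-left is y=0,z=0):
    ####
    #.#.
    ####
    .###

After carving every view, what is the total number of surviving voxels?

before carving: 64 voxels (4×4×4)
V1 y: intersect with XZ mask (11 set) -- 44 left
V2 z: intersect with XY mask (9 set) -- 24 left
V3 x: intersect with YZ mask (13 set) -- 20 left

|visual hull| = 20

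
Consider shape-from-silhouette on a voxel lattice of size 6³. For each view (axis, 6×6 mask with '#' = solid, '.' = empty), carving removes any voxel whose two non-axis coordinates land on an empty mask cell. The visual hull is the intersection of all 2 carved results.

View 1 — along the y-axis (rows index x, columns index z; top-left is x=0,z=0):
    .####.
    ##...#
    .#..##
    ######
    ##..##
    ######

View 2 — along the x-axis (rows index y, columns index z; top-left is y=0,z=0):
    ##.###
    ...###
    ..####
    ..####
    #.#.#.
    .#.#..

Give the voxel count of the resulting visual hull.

before carving: 216 voxels (6×6×6)
[1] y-view keeps 26 columns → grid now 156
[2] x-view keeps 21 columns → grid now 89

remaining voxels: 89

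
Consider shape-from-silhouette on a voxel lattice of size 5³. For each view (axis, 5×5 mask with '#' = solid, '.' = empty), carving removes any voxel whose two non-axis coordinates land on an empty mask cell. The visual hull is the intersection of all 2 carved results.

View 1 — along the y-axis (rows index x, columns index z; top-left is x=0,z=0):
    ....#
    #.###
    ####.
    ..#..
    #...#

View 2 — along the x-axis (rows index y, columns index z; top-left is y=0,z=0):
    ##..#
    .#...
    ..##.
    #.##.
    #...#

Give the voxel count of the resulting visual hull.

27 voxels

full grid |V| = 125
[1] y-view keeps 12 columns → grid now 60
[2] x-view keeps 11 columns → grid now 27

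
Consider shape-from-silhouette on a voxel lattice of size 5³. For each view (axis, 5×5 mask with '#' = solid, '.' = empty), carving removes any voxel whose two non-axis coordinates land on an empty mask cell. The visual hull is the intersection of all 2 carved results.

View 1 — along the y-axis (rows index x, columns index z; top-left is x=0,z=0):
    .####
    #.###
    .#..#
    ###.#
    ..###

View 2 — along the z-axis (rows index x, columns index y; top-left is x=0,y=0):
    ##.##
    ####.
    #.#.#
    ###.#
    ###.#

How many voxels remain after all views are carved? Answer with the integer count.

voxel count = 66

initial block: 5^3 = 125
carve view 1 (along y, XZ-mask fill 17/25): 85 voxels remain
carve view 2 (along z, XY-mask fill 19/25): 66 voxels remain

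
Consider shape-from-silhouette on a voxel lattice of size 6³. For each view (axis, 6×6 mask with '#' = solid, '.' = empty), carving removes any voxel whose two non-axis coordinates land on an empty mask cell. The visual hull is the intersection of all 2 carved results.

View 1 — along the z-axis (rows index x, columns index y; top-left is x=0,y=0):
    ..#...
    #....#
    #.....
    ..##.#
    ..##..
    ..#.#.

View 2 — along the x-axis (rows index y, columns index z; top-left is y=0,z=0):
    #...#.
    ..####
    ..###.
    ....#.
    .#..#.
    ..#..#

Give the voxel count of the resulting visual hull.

full grid |V| = 216
V1 z: intersect with XY mask (11 set) -- 66 left
V2 x: intersect with YZ mask (14 set) -- 24 left

24 voxels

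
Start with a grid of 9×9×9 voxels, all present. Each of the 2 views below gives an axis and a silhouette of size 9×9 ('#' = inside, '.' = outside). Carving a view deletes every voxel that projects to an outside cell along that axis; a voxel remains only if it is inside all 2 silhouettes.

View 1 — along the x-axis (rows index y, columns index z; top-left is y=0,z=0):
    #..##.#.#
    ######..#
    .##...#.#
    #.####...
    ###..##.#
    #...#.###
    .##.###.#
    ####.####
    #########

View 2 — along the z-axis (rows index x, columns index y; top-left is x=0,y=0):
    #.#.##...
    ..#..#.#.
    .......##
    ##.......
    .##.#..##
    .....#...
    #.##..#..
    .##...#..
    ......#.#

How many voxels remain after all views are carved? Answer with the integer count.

before carving: 729 voxels (9×9×9)
after view 1 [x-axis, 55 of 81 cells solid] → remaining = 495
after view 2 [z-axis, 26 of 81 cells solid] → remaining = 157

|visual hull| = 157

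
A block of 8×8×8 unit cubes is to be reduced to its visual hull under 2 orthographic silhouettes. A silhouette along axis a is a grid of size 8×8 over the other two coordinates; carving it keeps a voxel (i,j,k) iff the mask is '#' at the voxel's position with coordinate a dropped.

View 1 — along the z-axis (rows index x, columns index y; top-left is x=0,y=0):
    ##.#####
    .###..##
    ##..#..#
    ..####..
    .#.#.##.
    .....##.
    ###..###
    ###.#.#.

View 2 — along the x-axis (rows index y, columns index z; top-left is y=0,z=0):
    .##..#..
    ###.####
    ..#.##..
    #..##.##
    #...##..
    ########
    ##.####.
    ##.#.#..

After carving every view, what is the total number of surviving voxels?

before carving: 512 voxels (8×8×8)
  1. axis=2 (XY plane), |mask|=37  ⇒  voxels=296
  2. axis=0 (YZ plane), |mask|=39  ⇒  voxels=190

voxel count = 190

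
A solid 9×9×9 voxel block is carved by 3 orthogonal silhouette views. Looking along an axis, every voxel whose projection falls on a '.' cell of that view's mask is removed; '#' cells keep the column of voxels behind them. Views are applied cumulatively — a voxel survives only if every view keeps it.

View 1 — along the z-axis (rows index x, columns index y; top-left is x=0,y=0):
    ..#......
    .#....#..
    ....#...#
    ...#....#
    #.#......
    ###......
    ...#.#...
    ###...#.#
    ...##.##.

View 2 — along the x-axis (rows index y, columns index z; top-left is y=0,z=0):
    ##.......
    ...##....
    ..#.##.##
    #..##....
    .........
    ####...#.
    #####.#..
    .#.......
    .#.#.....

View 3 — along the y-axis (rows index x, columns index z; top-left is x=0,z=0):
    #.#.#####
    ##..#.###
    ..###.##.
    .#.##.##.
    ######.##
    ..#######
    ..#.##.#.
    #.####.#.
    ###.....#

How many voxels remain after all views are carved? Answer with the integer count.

remaining voxels: 49

initial block: 9^3 = 729
V1 z: intersect with XY mask (23 set) -- 207 left
V2 x: intersect with YZ mask (26 set) -- 71 left
V3 y: intersect with XZ mask (52 set) -- 49 left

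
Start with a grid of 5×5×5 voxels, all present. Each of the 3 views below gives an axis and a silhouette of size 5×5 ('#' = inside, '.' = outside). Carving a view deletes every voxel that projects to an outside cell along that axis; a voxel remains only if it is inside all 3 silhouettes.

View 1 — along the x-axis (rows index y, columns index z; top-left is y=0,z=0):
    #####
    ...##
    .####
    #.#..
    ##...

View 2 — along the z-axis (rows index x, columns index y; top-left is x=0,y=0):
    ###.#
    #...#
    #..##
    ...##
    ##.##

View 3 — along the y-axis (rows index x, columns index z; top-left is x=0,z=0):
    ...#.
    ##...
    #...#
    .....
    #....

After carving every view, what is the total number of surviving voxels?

initial block: 5^3 = 125
[1] x-view keeps 15 columns → grid now 75
[2] z-view keeps 15 columns → grid now 44
[3] y-view keeps 6 columns → grid now 14

|visual hull| = 14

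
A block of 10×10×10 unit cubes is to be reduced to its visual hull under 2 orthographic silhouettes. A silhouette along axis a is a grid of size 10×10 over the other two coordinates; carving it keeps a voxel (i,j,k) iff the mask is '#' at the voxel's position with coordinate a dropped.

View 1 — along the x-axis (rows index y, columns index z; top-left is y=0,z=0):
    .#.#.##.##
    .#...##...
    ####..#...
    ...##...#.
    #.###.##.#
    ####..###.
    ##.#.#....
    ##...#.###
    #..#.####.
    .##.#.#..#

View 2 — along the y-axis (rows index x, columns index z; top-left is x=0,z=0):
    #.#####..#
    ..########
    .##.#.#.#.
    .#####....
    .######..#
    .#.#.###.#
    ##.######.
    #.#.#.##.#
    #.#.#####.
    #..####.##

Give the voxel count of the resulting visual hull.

start: 10×10×10 = 1000 voxels
V1 x: intersect with YZ mask (52 set) -- 520 left
V2 y: intersect with XZ mask (66 set) -- 341 left

|visual hull| = 341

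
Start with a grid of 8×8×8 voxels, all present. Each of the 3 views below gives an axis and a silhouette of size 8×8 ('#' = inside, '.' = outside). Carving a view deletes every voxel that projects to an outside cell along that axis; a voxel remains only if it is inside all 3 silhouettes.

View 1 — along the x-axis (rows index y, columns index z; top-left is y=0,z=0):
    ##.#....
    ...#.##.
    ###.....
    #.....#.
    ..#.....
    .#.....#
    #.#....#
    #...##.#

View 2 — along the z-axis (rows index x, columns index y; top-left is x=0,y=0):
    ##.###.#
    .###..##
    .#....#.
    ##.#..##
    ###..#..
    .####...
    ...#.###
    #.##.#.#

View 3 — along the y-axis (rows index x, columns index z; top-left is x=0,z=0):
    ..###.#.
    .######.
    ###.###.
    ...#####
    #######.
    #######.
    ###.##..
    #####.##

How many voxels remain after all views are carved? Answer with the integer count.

before carving: 512 voxels (8×8×8)
step 1: project along x, AND mask (21/64) → |grid| = 168
step 2: project along z, AND mask (35/64) → |grid| = 96
step 3: project along y, AND mask (47/64) → |grid| = 67

|visual hull| = 67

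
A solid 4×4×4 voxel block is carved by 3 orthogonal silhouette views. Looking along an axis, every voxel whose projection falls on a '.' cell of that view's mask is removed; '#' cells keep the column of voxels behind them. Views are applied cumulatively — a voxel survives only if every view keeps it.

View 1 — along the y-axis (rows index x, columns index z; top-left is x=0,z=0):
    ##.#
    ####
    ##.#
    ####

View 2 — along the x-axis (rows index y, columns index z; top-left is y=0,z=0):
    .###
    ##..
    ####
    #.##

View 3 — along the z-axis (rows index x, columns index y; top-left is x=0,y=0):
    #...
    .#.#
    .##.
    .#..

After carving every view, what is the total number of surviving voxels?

14 voxels

full grid |V| = 64
V1 y: intersect with XZ mask (14 set) -- 56 left
V2 x: intersect with YZ mask (12 set) -- 42 left
V3 z: intersect with XY mask (6 set) -- 14 left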